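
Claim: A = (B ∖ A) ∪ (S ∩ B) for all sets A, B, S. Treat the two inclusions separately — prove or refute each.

Neither inclusion holds.

(⊆) This inclusion fails. Take A = {1}, B = ∅, S = ∅; then 1 ∈ A but 1 ∉ (B ∖ A) ∪ (S ∩ B).

(⊇) This inclusion fails. Take A = ∅, B = {1}, S = ∅; then 1 ∈ (B ∖ A) ∪ (S ∩ B) but 1 ∉ A.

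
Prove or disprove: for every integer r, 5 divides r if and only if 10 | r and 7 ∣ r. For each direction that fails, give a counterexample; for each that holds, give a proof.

Forward direction. This fails: take r = 5. Certainly 5 ∣ 5, but 10 ∤ 5.

Converse. Suppose 10 ∣ r and 7 ∣ r. Any common multiple of 10 and 7 is a multiple of their lcm; here gcd(10, 7) = 1, so lcm(10, 7) = 10·7 = 70, so 70 ∣ r. Since 5 ∣ 70, it follows that 5 ∣ r.

Only the reverse direction holds.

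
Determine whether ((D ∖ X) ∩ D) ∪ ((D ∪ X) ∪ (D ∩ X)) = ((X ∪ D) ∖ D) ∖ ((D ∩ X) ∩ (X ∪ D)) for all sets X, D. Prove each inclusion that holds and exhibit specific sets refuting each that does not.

The sets are not equal: only the reverse inclusion holds.

Reverse inclusion. Let x ∈ ((X ∪ D) ∖ D) ∖ ((D ∩ X) ∩ (X ∪ D)). Then x ∈ X and x ∉ D, from which x ∈ ((D ∖ X) ∩ D) ∪ ((D ∪ X) ∪ (D ∩ X)).

Forward inclusion. This inclusion fails. Take X = ∅, D = {1}; then 1 ∈ ((D ∖ X) ∩ D) ∪ ((D ∪ X) ∪ (D ∩ X)) but 1 ∉ ((X ∪ D) ∖ D) ∖ ((D ∩ X) ∩ (X ∪ D)).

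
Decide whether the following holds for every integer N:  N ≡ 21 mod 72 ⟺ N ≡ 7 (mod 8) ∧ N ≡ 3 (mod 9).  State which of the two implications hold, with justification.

(⇒) This fails: N = 21 gives 21 ≡ 21 (mod 72) but 21 ≡ 5 (mod 8), so the conjunction on the right does not hold.

(⇐) This fails: N = 39 satisfies both congruences on the right (39 ≡ 7 mod 8 and 39 ≡ 3 mod 9) yet 39 ≡ 39 (mod 72), not 21.

Neither direction holds.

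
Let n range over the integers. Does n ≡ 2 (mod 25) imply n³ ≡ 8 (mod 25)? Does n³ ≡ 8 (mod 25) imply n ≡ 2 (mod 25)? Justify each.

Forward direction. Suppose n ≡ 2 (mod 25). Write n = 25j + 2. Then (25j + 2)³ = 15625j³ + 3750j² + 300j + 8 = 25(625j³ + 150j² + 12j) + 8, so n³ ≡ 8 (mod 25).

Converse. Suppose n³ ≡ 8 (mod 25). The only residue r in {0, …, 24} with r³ ≡ 8 (mod 25) is r = 2, so n ≡ 2 (mod 25).

The biconditional holds.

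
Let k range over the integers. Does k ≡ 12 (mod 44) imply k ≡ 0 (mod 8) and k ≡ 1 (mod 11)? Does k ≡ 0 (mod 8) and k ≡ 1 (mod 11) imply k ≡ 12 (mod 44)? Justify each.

Only the reverse direction holds.

(⟸) If k ≡ 0 (mod 8) and k ≡ 1 (mod 11), then by the Chinese remainder theorem k ≡ 56 (mod 88). Since 56 ≡ 12 (mod 44) and 44 ∣ 88, we get k ≡ 12 (mod 44).

(⟹) This fails: k = 12 gives 12 ≡ 12 (mod 44) but 12 ≡ 4 (mod 8), so the conjunction on the right does not hold.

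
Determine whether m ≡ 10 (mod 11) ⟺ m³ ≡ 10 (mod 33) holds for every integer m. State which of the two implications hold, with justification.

Forward direction. This fails: take m = 21. Then 21 ≡ 10 (mod 11), but 21³ = 9261 ≡ 21 (mod 33), not 10.

Converse. The residues r modulo 33 with r³ ≡ 10 (mod 33) are exactly {10}, and each is ≡ 10 (mod 11).

Only the converse holds.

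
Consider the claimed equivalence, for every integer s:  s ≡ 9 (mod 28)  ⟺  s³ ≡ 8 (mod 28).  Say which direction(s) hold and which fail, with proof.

[⇒] This fails: take s = 9. Then 9 ≡ 9 (mod 28), but 9³ = 729 ≡ 1 (mod 28), not 8.

[⇐] This fails: take s = 2. Then 2³ = 8 ≡ 8 (mod 28), yet 2 ≡ 2 (mod 28), not 9.

Both directions fail.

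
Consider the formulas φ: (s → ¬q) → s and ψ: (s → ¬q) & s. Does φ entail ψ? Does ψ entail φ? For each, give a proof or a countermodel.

Not equivalent: only (⇐) holds.

(⇐) Assume the antecedent. If s is true, (s → ¬q) → s reduces to true regardless of the other variables. If s is false, the antecedent cannot hold. Either way (s → ¬q) → s holds.

(⇒) This fails. Under s = T, q = T, the left side is true but the right side is false.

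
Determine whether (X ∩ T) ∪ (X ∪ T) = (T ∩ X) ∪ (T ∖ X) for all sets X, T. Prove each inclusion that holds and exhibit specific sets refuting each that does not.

(⟹) This inclusion fails. Take X = {1}, T = ∅; then 1 ∈ (X ∩ T) ∪ (X ∪ T) but 1 ∉ (T ∩ X) ∪ (T ∖ X).

(⟸) Let x ∈ (T ∩ X) ∪ (T ∖ X). Then either x ∈ T and x ∉ X; or x ∈ X ∩ T. In each case x ∈ (X ∩ T) ∪ (X ∪ T), so (T ∩ X) ∪ (T ∖ X) ⊆ (X ∩ T) ∪ (X ∪ T).

The sets are not equal: only the reverse inclusion holds.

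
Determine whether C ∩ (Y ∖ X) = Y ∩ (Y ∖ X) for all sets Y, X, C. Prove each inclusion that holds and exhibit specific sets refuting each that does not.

The sets are not equal: only the forward inclusion holds.

(⊇) This inclusion fails. Take Y = {1}, X = ∅, C = ∅; then 1 ∈ Y ∩ (Y ∖ X) but 1 ∉ C ∩ (Y ∖ X).

(⊆) Let x ∈ C ∩ (Y ∖ X). Then x ∈ Y ∩ C and x ∉ X, from which x ∈ Y ∩ (Y ∖ X).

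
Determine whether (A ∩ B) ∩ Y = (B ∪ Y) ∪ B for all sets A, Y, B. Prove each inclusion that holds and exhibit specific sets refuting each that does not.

(⊆) holds; (⊇) fails.

Reverse inclusion. This inclusion fails. Take A = ∅, Y = {1}, B = ∅; then 1 ∈ (B ∪ Y) ∪ B but 1 ∉ (A ∩ B) ∩ Y.

Forward inclusion. Let x ∈ (A ∩ B) ∩ Y. Then x ∈ A ∩ Y ∩ B, from which x ∈ (B ∪ Y) ∪ B.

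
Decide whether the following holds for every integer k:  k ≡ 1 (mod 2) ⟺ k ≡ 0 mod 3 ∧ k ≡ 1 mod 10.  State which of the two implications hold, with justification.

Forward direction. This fails: k = 1 gives 1 ≡ 1 (mod 2) but 1 ≡ 1 (mod 3), so the conjunction on the right does not hold.

Converse. If k ≡ 0 (mod 3) and k ≡ 1 (mod 10), then by the Chinese remainder theorem k ≡ 21 (mod 30). Since 21 ≡ 1 (mod 2) and 2 ∣ 30, we get k ≡ 1 (mod 2).

The forward direction fails; the converse holds.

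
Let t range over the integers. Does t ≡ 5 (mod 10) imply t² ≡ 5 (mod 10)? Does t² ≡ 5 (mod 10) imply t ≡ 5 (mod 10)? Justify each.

Forward direction. Suppose t ≡ 5 (mod 10). Write t = 10j + 5. Then (10j + 5)² = 100j² + 100j + 25 = 10(10j² + 10j + 2) + 5, so t² ≡ 5 (mod 10).

Converse. For the converse, argue contrapositively. If t ≢ 5 (mod 10), then t is congruent to one of 0, 1, 2, 3, 4, 6, 7, 8, 9 modulo 10, and these give t² ≡ 0, 1, 4, 9, 6, 6, 9, 4, 1 respectively — never 5.

Both implications hold.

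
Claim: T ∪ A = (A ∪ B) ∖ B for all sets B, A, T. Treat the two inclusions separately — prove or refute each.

(⊆) fails; (⊇) holds.

Forward inclusion. This inclusion fails. Take B = {1}, A = {1}, T = ∅; then 1 ∈ T ∪ A but 1 ∉ (A ∪ B) ∖ B.

Reverse inclusion. Let x ∈ (A ∪ B) ∖ B. Then either x ∈ A and x ∉ B, T; or x ∈ A ∩ T and x ∉ B. In each case x ∈ T ∪ A, so (A ∪ B) ∖ B ⊆ T ∪ A.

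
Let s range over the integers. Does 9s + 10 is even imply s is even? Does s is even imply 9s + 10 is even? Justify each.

Both directions hold; the statement is true.

(→) Suppose 9s + 10 is even. Since 9 is odd, 9s and s have the same parity, so 9s + 10 ≡ s + 10 (mod 2). As 10 is even, 9s + 10 is even exactly when s is even. Thus s is even.

(←) Conversely, suppose s is even; write s = 2j. Then 9s + 10 = 9·(2j) + 10 = 2·9j + 10, which is even.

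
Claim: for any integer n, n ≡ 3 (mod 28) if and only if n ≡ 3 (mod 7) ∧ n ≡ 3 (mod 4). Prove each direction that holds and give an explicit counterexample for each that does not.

(⇒) Suppose n ≡ 3 (mod 28); write n = 28j + 3. Since 7 ∣ 28, reducing mod 7 gives n ≡ 3 (mod 7); since 4 ∣ 28, reducing mod 4 gives n ≡ 3 (mod 4).

(⇐) Conversely, if n ≡ 3 (mod 7) and n ≡ 3 (mod 4), then by the Chinese remainder theorem n ≡ 3 (mod 28). This is exactly n ≡ 3 (mod 28).

Equivalent; both directions hold.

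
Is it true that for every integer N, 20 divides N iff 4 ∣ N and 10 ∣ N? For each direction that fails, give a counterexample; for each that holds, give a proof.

[⇐] Suppose 4 ∣ N and 10 ∣ N. Any common multiple of 4 and 10 is a multiple of their lcm; here lcm(4, 10) = 4·10/gcd(4, 10) = 40/2 = 20, so 20 ∣ N.

[⇒] If 20 ∣ N, write N = 20q. Since 20 = 5·4, N = 4·(5q), so 4 ∣ N; and since 20 = 2·10, N = 10·(2q), so 10 ∣ N.

Both directions hold; the statement is true.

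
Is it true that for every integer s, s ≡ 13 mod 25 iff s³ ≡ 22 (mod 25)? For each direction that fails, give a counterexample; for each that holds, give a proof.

Equivalent; both directions hold.

Converse. Suppose s³ ≡ 22 (mod 25). The only residue r in {0, …, 24} with r³ ≡ 22 (mod 25) is r = 13, so s ≡ 13 (mod 25).

Forward direction. Suppose s ≡ 13 mod 25. Write s = 25j + 13. Then (25j + 13)³ = 15625j³ + 24375j² + 12675j + 2197 = 25(625j³ + 975j² + 507j + 87) + 22, so s³ ≡ 22 (mod 25).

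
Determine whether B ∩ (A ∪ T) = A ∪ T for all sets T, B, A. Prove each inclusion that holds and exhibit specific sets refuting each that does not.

The sets are not equal: only the forward inclusion holds.

Reverse inclusion. This inclusion fails. Take T = {1}, B = ∅, A = ∅; then 1 ∈ A ∪ T but 1 ∉ B ∩ (A ∪ T).

Forward inclusion. Let x ∈ B ∩ (A ∪ T). Then either x ∈ T ∩ B and x ∉ A; or x ∈ B ∩ A and x ∉ T; or x ∈ T ∩ B ∩ A. In each case x ∈ A ∪ T, so B ∩ (A ∪ T) ⊆ A ∪ T.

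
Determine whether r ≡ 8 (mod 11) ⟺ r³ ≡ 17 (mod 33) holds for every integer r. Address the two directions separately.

(⇒) fails; (⇐) holds.

(→) This fails: take r = 19. Then 19 ≡ 8 (mod 11), but 19³ = 6859 ≡ 28 (mod 33), not 17.

(←) Conversely, the residues r modulo 33 with r³ ≡ 17 (mod 33) are exactly {8}, and each is ≡ 8 (mod 11).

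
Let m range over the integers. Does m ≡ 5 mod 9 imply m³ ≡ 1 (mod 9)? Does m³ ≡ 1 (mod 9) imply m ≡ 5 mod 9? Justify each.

Both directions fail.

(→) This fails: take m = 5. Then 5 ≡ 5 (mod 9), but 5³ = 125 ≡ 8 (mod 9), not 1.

(←) This fails: take m = 1. Then 1³ = 1 ≡ 1 (mod 9), yet 1 ≡ 1 (mod 9), not 5.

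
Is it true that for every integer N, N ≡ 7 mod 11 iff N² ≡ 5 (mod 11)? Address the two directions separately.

The forward direction holds; the converse fails.

(⟹) Suppose N ≡ 7 mod 11. Write N = 11j + 7. Then (11j + 7)² = 121j² + 154j + 49 = 11(11j² + 14j + 4) + 5, so N² ≡ 5 (mod 11).

(⟸) This fails: take N = 4. Then 4² = 16 ≡ 5 (mod 11), yet 4 ≡ 4 (mod 11), not 7.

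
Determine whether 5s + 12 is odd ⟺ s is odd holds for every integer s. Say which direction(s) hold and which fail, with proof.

(→) Suppose 5s + 12 is odd. Since 5 is odd, 5s and s have the same parity, so 5s + 12 ≡ s + 12 (mod 2). As 12 is even, 5s + 12 is odd exactly when s is odd. Thus s is odd.

(←) Conversely, suppose s is odd; write s = 2j + 1. Then 5s + 12 = 5·(2j + 1) + 12 = 2·5j + 17, which is odd.

Both implications hold.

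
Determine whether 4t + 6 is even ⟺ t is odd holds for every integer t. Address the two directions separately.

The forward direction fails; the converse holds.

[⇐] Suppose t is odd. Since 4 is even, 4t is even for every t, so 4t + 6 has the same parity as 6, which is even. Hence 4t + 6 is even.

[⇒] This fails: take t = 6. Then 4t + 6 = 30, which is even, yet t = 6 is even, not odd.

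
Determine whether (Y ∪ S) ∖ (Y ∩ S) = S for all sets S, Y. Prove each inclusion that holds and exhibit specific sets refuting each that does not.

Forward inclusion. This inclusion fails. Take S = ∅, Y = {1}; then 1 ∈ (Y ∪ S) ∖ (Y ∩ S) but 1 ∉ S.

Reverse inclusion. This inclusion fails. Take S = {1}, Y = {1}; then 1 ∈ S but 1 ∉ (Y ∪ S) ∖ (Y ∩ S).

Neither inclusion holds.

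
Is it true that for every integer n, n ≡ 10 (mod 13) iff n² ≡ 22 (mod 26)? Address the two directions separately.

[⇒] This fails: take n = 23. Then 23 ≡ 10 (mod 13), but 23² = 529 ≡ 9 (mod 26), not 22.

[⇐] This fails: take n = 16. Then 16² = 256 ≡ 22 (mod 26), yet 16 ≡ 3 (mod 13), not 10.

(⇒) fails and (⇐) fails.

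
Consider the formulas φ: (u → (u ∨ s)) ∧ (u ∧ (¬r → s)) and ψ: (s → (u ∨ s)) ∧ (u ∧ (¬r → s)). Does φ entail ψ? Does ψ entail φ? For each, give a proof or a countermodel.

Both directions hold; the statement is true.

(⟹) Assume the antecedent. If s is true, the antecedent forces (s = T, r = F, u = T) or (s = T, r = T, u = T), and (s → (u ∨ s)) ∧ (u ∧ (¬r → s)) holds there. If s is false, the antecedent forces (s = F, r = T, u = T), and (s → (u ∨ s)) ∧ (u ∧ (¬r → s)) holds there. Either way (s → (u ∨ s)) ∧ (u ∧ (¬r → s)) holds.

(⟸) Assume the antecedent. If s is true, the antecedent forces (s = T, r = F, u = T) or (s = T, r = T, u = T), and (u → (u ∨ s)) ∧ (u ∧ (¬r → s)) holds there. If s is false, the antecedent forces (s = F, r = T, u = T), and (u → (u ∨ s)) ∧ (u ∧ (¬r → s)) holds there. Either way (u → (u ∨ s)) ∧ (u ∧ (¬r → s)) holds.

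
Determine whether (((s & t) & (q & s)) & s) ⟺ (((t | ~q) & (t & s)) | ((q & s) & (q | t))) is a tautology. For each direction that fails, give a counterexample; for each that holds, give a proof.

Forward direction. Assume the antecedent. If s is true, the antecedent forces (s = T, q = T, t = T), and the consequent holds there. If s is false, the antecedent cannot hold. Either way the consequent holds.

Converse. This fails. Under s = T, q = T, t = F, the left side is false but the right side is true.

Only the forward implication holds.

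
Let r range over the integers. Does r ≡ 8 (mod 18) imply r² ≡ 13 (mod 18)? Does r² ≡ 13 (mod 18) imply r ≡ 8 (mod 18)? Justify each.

Both directions fail.

Forward direction. This fails: take r = 8. Then 8 ≡ 8 (mod 18), but 8² = 64 ≡ 10 (mod 18), not 13.

Converse. This fails: take r = 7. Then 7² = 49 ≡ 13 (mod 18), yet 7 ≡ 7 (mod 18), not 8.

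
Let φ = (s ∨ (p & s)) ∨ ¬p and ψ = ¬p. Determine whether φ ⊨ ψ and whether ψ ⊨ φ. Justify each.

Not equivalent: only (⇐) holds.

(→) This fails. Under p = T, s = T, the left side is true but the right side is false.

(←) Assume the antecedent. If p is true, the antecedent cannot hold. If p is false, (s ∨ (p & s)) ∨ ¬p reduces to true regardless of the other variables. Either way (s ∨ (p & s)) ∨ ¬p holds.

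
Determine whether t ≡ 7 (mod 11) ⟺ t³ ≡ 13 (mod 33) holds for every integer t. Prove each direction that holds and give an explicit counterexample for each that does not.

(⇒) This fails: take t = 18. Then 18 ≡ 7 (mod 11), but 18³ = 5832 ≡ 24 (mod 33), not 13.

(⇐) Conversely, the residues r modulo 33 with r³ ≡ 13 (mod 33) are exactly {7}, and each is ≡ 7 (mod 11).

Only the reverse direction holds.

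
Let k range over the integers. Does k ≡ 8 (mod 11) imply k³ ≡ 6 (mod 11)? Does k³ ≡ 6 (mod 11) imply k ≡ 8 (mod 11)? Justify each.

(⟹) Suppose k ≡ 8 (mod 11). Write k = 11j + 8. Then (11j + 8)³ = 1331j³ + 2904j² + 2112j + 512 = 11(121j³ + 264j² + 192j + 46) + 6, so k³ ≡ 6 (mod 11).

(⟸) For the converse, argue contrapositively. If k ≢ 8 (mod 11), then k is congruent to one of 0, 1, 2, 3, 4, 5, 6, 7, 9, 10 modulo 11, and these give k³ ≡ 0, 1, 8, 5, 9, 4, 7, 2, 3, 10 respectively — never 6.

The biconditional holds.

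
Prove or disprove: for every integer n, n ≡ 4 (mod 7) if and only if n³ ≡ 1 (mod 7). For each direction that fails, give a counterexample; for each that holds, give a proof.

(⇒) holds; (⇐) fails.

(⟹) Suppose n ≡ 4 (mod 7). Write n = 7j + 4. Then (7j + 4)³ = 343j³ + 588j² + 336j + 64 = 7(49j³ + 84j² + 48j + 9) + 1, so n³ ≡ 1 (mod 7).

(⟸) This fails: take n = 1. Then 1³ = 1 ≡ 1 (mod 7), yet 1 ≡ 1 (mod 7), not 4.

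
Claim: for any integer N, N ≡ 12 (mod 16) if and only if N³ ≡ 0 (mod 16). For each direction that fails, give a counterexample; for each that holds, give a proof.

[⇐] This fails: take N = 0. Then 0³ = 0 ≡ 0 (mod 16), yet 0 ≡ 0 (mod 16), not 12.

[⇒] Suppose N ≡ 12 (mod 16). Write N = 16j + 12. Then (16j + 12)³ = 4096j³ + 9216j² + 6912j + 1728 = 16(256j³ + 576j² + 432j + 108) + 0, so N³ ≡ 0 (mod 16).

(⇒) holds; (⇐) fails.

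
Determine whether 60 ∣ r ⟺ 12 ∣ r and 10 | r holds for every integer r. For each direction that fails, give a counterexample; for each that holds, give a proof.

(⟹) If 60 ∣ r, write r = 60q. Since 60 = 5·12, r = 12·(5q), so 12 ∣ r; and since 60 = 6·10, r = 10·(6q), so 10 ∣ r.

(⟸) Suppose 12 ∣ r and 10 ∣ r. Any common multiple of 12 and 10 is a multiple of their lcm; here lcm(12, 10) = 12·10/gcd(12, 10) = 120/2 = 60, so 60 ∣ r.

Equivalent; both directions hold.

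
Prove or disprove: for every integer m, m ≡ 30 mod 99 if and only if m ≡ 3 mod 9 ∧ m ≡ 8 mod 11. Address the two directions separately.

(⇒) Suppose m ≡ 30 (mod 99); write m = 99j + 30. Since 9 ∣ 99, reducing mod 9 gives m ≡ 30 ≡ 3 (mod 9); since 11 ∣ 99, reducing mod 11 gives m ≡ 30 ≡ 8 (mod 11).

(⇐) Conversely, if m ≡ 3 (mod 9) and m ≡ 8 (mod 11), then by the Chinese remainder theorem m ≡ 30 (mod 99). This is exactly m ≡ 30 (mod 99).

Both directions hold; the statement is true.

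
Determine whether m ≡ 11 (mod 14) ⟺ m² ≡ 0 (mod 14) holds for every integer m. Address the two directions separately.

(⇒) This fails: take m = 11. Then 11 ≡ 11 (mod 14), but 11² = 121 ≡ 9 (mod 14), not 0.

(⇐) This fails: take m = 0. Then 0² = 0 ≡ 0 (mod 14), yet 0 ≡ 0 (mod 14), not 11.

Neither direction holds.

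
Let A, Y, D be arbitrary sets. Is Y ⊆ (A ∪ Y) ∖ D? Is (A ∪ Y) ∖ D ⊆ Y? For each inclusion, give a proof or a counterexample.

Forward inclusion. This inclusion fails. Take A = ∅, Y = {1}, D = {1}; then 1 ∈ Y but 1 ∉ (A ∪ Y) ∖ D.

Reverse inclusion. This inclusion fails. Take A = {1}, Y = ∅, D = ∅; then 1 ∈ (A ∪ Y) ∖ D but 1 ∉ Y.

Neither inclusion holds.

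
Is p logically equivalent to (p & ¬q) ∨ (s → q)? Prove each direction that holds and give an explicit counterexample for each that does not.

[⇒] Assume the antecedent. If s is true, the antecedent forces (s = T, p = T, q = F) or (s = T, p = T, q = T), and (p & ¬q) ∨ (s → q) holds there. If s is false, (p & ¬q) ∨ (s → q) reduces to true regardless of the other variables. Either way (p & ¬q) ∨ (s → q) holds.

[⇐] This fails. Under s = F, p = F, q = F, the left side is false but the right side is true.

The forward direction holds; the converse fails.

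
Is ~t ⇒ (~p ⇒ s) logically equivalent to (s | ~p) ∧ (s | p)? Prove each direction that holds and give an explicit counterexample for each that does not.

Only the converse holds.

Converse. Assume the antecedent. If p is true, ~t ⇒ (~p ⇒ s) reduces to true regardless of the other variables. If p is false, the antecedent forces (p = F, t = F, s = T) or (p = F, t = T, s = T), and ~t ⇒ (~p ⇒ s) holds there. Either way ~t ⇒ (~p ⇒ s) holds.

Forward direction. This fails. Under p = T, t = F, s = F, the left side is true but the right side is false.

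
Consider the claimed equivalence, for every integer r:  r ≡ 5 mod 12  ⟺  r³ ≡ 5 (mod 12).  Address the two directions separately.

The biconditional holds.

(⇒) Suppose r ≡ 5 mod 12. Write r = 12j + 5. Then (12j + 5)³ = 1728j³ + 2160j² + 900j + 125 = 12(144j³ + 180j² + 75j + 10) + 5, so r³ ≡ 5 (mod 12).

(⇐) Conversely, suppose r³ ≡ 5 (mod 12). The only residue r in {0, …, 11} with r³ ≡ 5 (mod 12) is r = 5, so r ≡ 5 (mod 12).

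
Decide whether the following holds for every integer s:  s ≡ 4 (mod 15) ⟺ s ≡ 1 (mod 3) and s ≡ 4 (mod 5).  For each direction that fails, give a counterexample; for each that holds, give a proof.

Both directions hold.

[⇒] Suppose s ≡ 4 (mod 15); write s = 15j + 4. Since 3 ∣ 15, reducing mod 3 gives s ≡ 4 ≡ 1 (mod 3); since 5 ∣ 15, reducing mod 5 gives s ≡ 4 (mod 5).

[⇐] Conversely, if s ≡ 1 (mod 3) and s ≡ 4 (mod 5), then by the Chinese remainder theorem s ≡ 4 (mod 15). This is exactly s ≡ 4 (mod 15).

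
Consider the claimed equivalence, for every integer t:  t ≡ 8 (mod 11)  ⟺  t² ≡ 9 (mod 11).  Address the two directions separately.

(→) Suppose t ≡ 8 (mod 11). Write t = 11j + 8. Then (11j + 8)² = 121j² + 176j + 64 = 11(11j² + 16j + 5) + 9, so t² ≡ 9 (mod 11).

(←) This fails: take t = 3. Then 3² = 9 ≡ 9 (mod 11), yet 3 ≡ 3 (mod 11), not 8.

(⇒) holds; (⇐) fails.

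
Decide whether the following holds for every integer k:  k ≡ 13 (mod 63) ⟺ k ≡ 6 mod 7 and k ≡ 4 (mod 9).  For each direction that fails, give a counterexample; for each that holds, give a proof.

[⇒] Suppose k ≡ 13 (mod 63); write k = 63j + 13. Since 7 ∣ 63, reducing mod 7 gives k ≡ 13 ≡ 6 (mod 7); since 9 ∣ 63, reducing mod 9 gives k ≡ 13 ≡ 4 (mod 9).

[⇐] Conversely, if k ≡ 6 (mod 7) and k ≡ 4 (mod 9), then by the Chinese remainder theorem k ≡ 13 (mod 63). This is exactly k ≡ 13 (mod 63).

Equivalent; both directions hold.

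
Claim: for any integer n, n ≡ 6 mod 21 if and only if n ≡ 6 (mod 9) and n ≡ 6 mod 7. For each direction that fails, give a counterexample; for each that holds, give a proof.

Only the reverse direction holds.

(⇒) This fails: n = 48 gives 48 ≡ 6 (mod 21) but 48 ≡ 3 (mod 9), so the conjunction on the right does not hold.

(⇐) Conversely, if n ≡ 6 (mod 9) and n ≡ 6 (mod 7), then by the Chinese remainder theorem n ≡ 6 (mod 63). Since 6 ≡ 6 (mod 21) and 21 ∣ 63, we get n ≡ 6 (mod 21).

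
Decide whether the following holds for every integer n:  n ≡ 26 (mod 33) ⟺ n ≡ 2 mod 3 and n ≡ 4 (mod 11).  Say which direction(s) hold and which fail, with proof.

The biconditional holds.

(⟹) Suppose n ≡ 26 (mod 33); write n = 33j + 26. Since 3 ∣ 33, reducing mod 3 gives n ≡ 26 ≡ 2 (mod 3); since 11 ∣ 33, reducing mod 11 gives n ≡ 26 ≡ 4 (mod 11).

(⟸) Conversely, if n ≡ 2 (mod 3) and n ≡ 4 (mod 11), then by the Chinese remainder theorem n ≡ 26 (mod 33). This is exactly n ≡ 26 (mod 33).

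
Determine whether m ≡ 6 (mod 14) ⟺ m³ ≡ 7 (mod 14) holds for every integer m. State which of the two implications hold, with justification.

(→) This fails: take m = 6. Then 6 ≡ 6 (mod 14), but 6³ = 216 ≡ 6 (mod 14), not 7.

(←) This fails: take m = 7. Then 7³ = 343 ≡ 7 (mod 14), yet 7 ≡ 7 (mod 14), not 6.

Neither direction holds.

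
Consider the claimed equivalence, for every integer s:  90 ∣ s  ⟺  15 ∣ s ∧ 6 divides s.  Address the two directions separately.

[⇒] If 90 ∣ s, write s = 90q. Since 90 = 6·15, s = 15·(6q), so 15 ∣ s; and since 90 = 15·6, s = 6·(15q), so 6 ∣ s.

[⇐] This fails: take s = 30. Both 15 ∣ 30 and 6 ∣ 30, yet 30 is not a multiple of 90 (since 30 = 0·90 + 30), so 90 ∤ 30.

Only the forward direction holds.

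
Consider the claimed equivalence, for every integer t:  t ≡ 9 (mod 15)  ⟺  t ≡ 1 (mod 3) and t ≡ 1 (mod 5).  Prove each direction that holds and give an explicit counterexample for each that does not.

Neither direction holds.

(⟹) This fails: t = 9 gives 9 ≡ 9 (mod 15) but 9 ≡ 0 (mod 3), so the conjunction on the right does not hold.

(⟸) This fails: t = 1 satisfies both congruences on the right (1 ≡ 1 mod 3 and 1 ≡ 1 mod 5) yet 1 ≡ 1 (mod 15), not 9.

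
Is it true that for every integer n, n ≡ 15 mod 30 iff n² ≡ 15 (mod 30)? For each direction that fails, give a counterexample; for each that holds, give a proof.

Forward direction. Suppose n ≡ 15 mod 30. Write n = 30j + 15. Then (30j + 15)² = 900j² + 900j + 225 = 30(30j² + 30j + 7) + 15, so n² ≡ 15 (mod 30).

Converse. Suppose n² ≡ 15 (mod 30). The only residue r in {0, …, 29} with r² ≡ 15 (mod 30) is r = 15, so n ≡ 15 (mod 30).

The biconditional holds.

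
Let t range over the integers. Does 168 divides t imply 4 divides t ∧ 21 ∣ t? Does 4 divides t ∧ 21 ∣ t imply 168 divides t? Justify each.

(⟹) If 168 ∣ t, write t = 168q. Since 168 = 42·4, t = 4·(42q), so 4 ∣ t; and since 168 = 8·21, t = 21·(8q), so 21 ∣ t.

(⟸) This fails: take t = 84. Both 4 ∣ 84 and 21 ∣ 84, yet 84 is not a multiple of 168 (since 84 = 0·168 + 84), so 168 ∤ 84.

(⇒) holds; (⇐) fails.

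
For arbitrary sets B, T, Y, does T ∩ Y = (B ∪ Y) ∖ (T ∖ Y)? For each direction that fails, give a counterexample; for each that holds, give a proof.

(⊆) holds; (⊇) fails.

Forward inclusion. Let x ∈ T ∩ Y. Then either x ∈ T ∩ Y and x ∉ B; or x ∈ B ∩ T ∩ Y. In each case x ∈ (B ∪ Y) ∖ (T ∖ Y), so T ∩ Y ⊆ (B ∪ Y) ∖ (T ∖ Y).

Reverse inclusion. This inclusion fails. Take B = {1}, T = ∅, Y = ∅; then 1 ∈ (B ∪ Y) ∖ (T ∖ Y) but 1 ∉ T ∩ Y.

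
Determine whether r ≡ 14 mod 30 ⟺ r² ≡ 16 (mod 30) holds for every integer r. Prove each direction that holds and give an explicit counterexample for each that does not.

The forward direction holds; the converse fails.

(→) Suppose r ≡ 14 mod 30. Write r = 30j + 14. Then (30j + 14)² = 900j² + 840j + 196 = 30(30j² + 28j + 6) + 16, so r² ≡ 16 (mod 30).

(←) This fails: take r = 4. Then 4² = 16 ≡ 16 (mod 30), yet 4 ≡ 4 (mod 30), not 14.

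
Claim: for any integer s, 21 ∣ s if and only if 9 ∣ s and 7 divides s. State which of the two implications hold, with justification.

(→) This fails: take s = 21. Certainly 21 ∣ 21, but 9 ∤ 21.

(←) Suppose 9 ∣ s and 7 ∣ s. Any common multiple of 9 and 7 is a multiple of their lcm; here gcd(9, 7) = 1, so lcm(9, 7) = 9·7 = 63, so 63 ∣ s. Since 21 ∣ 63, it follows that 21 ∣ s.

Only the reverse direction holds.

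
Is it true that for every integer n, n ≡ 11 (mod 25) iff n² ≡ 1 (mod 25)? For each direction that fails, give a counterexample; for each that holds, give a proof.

(⇒) fails and (⇐) fails.

(→) This fails: take n = 11. Then 11 ≡ 11 (mod 25), but 11² = 121 ≡ 21 (mod 25), not 1.

(←) This fails: take n = 1. Then 1² = 1 ≡ 1 (mod 25), yet 1 ≡ 1 (mod 25), not 11.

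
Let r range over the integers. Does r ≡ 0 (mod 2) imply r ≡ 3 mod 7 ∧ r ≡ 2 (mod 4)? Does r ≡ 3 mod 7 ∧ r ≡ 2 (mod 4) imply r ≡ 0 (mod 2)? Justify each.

(⇒) fails; (⇐) holds.

(⇒) This fails: r = 0 gives 0 ≡ 0 (mod 2) but 0 ≡ 0 (mod 7), so the conjunction on the right does not hold.

(⇐) Conversely, if r ≡ 3 (mod 7) and r ≡ 2 (mod 4), then by the Chinese remainder theorem r ≡ 10 (mod 28). Since 10 ≡ 0 (mod 2) and 2 ∣ 28, we get r ≡ 0 (mod 2).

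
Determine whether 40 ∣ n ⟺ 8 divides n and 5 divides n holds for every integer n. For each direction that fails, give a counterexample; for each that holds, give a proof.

Forward direction. If 40 ∣ n, write n = 40q. Since 40 = 5·8, n = 8·(5q), so 8 ∣ n; and since 40 = 8·5, n = 5·(8q), so 5 ∣ n.

Converse. Suppose 8 ∣ n and 5 ∣ n. Any common multiple of 8 and 5 is a multiple of their lcm; here gcd(8, 5) = 1, so lcm(8, 5) = 8·5 = 40, so 40 ∣ n.

The biconditional holds.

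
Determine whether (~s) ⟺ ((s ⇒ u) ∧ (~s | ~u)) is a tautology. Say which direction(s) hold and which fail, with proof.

(→) Assume the antecedent. If u is true, the antecedent forces (u = T, s = F), and (s ⇒ u) ∧ (~s | ~u) holds there. If u is false, the antecedent forces (u = F, s = F), and (s ⇒ u) ∧ (~s | ~u) holds there. Either way (s ⇒ u) ∧ (~s | ~u) holds.

(←) Assume the antecedent. If u is true, the antecedent forces (u = T, s = F), and ~s holds there. If u is false, the antecedent forces (u = F, s = F), and ~s holds there. Either way ~s holds.

Both directions hold; the statement is true.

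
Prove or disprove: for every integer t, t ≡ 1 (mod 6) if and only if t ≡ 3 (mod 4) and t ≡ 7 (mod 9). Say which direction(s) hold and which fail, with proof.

Only the converse holds.

Forward direction. This fails: t = 1 gives 1 ≡ 1 (mod 6) but 1 ≡ 1 (mod 4), so the conjunction on the right does not hold.

Converse. If t ≡ 3 (mod 4) and t ≡ 7 (mod 9), then by the Chinese remainder theorem t ≡ 7 (mod 36). Since 7 ≡ 1 (mod 6) and 6 ∣ 36, we get t ≡ 1 (mod 6).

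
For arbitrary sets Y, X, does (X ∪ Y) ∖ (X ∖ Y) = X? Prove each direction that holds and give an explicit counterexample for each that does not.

Both inclusions fail.

Forward inclusion. This inclusion fails. Take Y = {1}, X = ∅; then 1 ∈ (X ∪ Y) ∖ (X ∖ Y) but 1 ∉ X.

Reverse inclusion. This inclusion fails. Take Y = ∅, X = {1}; then 1 ∈ X but 1 ∉ (X ∪ Y) ∖ (X ∖ Y).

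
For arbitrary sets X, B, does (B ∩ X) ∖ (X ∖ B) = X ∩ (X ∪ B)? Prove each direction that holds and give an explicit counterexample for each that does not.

Forward inclusion. Let x ∈ (B ∩ X) ∖ (X ∖ B). Then x ∈ X ∩ B, from which x ∈ X ∩ (X ∪ B).

Reverse inclusion. This inclusion fails. Take X = {1}, B = ∅; then 1 ∈ X ∩ (X ∪ B) but 1 ∉ (B ∩ X) ∖ (X ∖ B).

The sets are not equal: only the forward inclusion holds.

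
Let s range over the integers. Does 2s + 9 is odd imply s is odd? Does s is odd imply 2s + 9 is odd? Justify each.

(→) This fails: take s = 4. Then 2s + 9 = 17, which is odd, yet s = 4 is even, not odd.

(←) Suppose s is odd. Since 2 is even, 2s is even for every s, so 2s + 9 has the same parity as 9, which is odd. Hence 2s + 9 is odd.

Not equivalent: only (⇐) holds.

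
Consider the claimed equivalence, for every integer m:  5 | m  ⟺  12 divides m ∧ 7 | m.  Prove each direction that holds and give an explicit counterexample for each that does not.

Forward direction. This fails: take m = 5. Certainly 5 ∣ 5, but 12 ∤ 5.

Converse. This fails: take m = 84. Both 12 ∣ 84 and 7 ∣ 84, yet 84 is not a multiple of 5 (since 84 = 16·5 + 4), so 5 ∤ 84.

Neither direction holds.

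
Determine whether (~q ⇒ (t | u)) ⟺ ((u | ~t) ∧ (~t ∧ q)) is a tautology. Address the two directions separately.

Not equivalent: only (⇐) holds.

(⟹) This fails. Under u = T, q = F, t = F, the left side is true but the right side is false.

(⟸) Assume the antecedent. If u is true, ~q ⇒ (t | u) reduces to true regardless of the other variables. If u is false, the antecedent forces (u = F, q = T, t = F), and ~q ⇒ (t | u) holds there. Either way ~q ⇒ (t | u) holds.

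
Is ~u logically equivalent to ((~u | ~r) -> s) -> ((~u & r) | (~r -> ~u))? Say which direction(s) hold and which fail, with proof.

(⟹) Assume the antecedent. If r is true, the consequent reduces to true regardless of the other variables. If r is false, the antecedent forces (r = F, u = F, s = F) or (r = F, u = F, s = T), and the consequent holds there. Either way the consequent holds.

(⟸) This fails. Under r = F, u = T, s = F, the left side is false but the right side is true.

Only the forward implication holds.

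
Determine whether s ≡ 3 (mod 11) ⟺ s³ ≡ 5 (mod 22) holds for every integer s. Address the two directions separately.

Only the reverse direction holds.

[⇒] This fails: take s = 14. Then 14 ≡ 3 (mod 11), but 14³ = 2744 ≡ 16 (mod 22), not 5.

[⇐] Conversely, the residues r modulo 22 with r³ ≡ 5 (mod 22) are exactly {3}, and each is ≡ 3 (mod 11).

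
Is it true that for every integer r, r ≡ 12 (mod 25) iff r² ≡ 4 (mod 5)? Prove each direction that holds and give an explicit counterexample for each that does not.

The forward direction holds; the converse fails.

[⇒] Suppose r ≡ 12 (mod 25). Then r² ≡ 12² = 144 (mod 25), and since 5 ∣ 25, also r² ≡ 4 (mod 5).

[⇐] This fails: take r = 2. Then 2² = 4 ≡ 4 (mod 5), yet 2 ≡ 2 (mod 25), not 12.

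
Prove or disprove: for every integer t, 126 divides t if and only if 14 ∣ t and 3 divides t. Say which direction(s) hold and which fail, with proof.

Not equivalent: only (⇒) holds.

(⇐) This fails: take t = 42. Both 14 ∣ 42 and 3 ∣ 42, yet 42 is not a multiple of 126 (since 42 = 0·126 + 42), so 126 ∤ 42.

(⇒) If 126 ∣ t, write t = 126q. Since 126 = 9·14, t = 14·(9q), so 14 ∣ t; and since 126 = 42·3, t = 3·(42q), so 3 ∣ t.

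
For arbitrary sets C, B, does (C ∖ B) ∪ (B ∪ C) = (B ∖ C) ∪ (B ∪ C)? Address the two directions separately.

The two sets are equal.

Forward inclusion. Let x ∈ (C ∖ B) ∪ (B ∪ C). Then either x ∈ C and x ∉ B; or x ∈ B and x ∉ C; or x ∈ C ∩ B. In each case x ∈ (B ∖ C) ∪ (B ∪ C), so (C ∖ B) ∪ (B ∪ C) ⊆ (B ∖ C) ∪ (B ∪ C).

Reverse inclusion. Let x ∈ (B ∖ C) ∪ (B ∪ C). Then either x ∈ C and x ∉ B; or x ∈ B and x ∉ C; or x ∈ C ∩ B. In each case x ∈ (C ∖ B) ∪ (B ∪ C), so (B ∖ C) ∪ (B ∪ C) ⊆ (C ∖ B) ∪ (B ∪ C).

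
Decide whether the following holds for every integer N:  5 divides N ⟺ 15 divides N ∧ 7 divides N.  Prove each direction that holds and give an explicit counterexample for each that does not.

(→) This fails: take N = 5. Certainly 5 ∣ 5, but 15 ∤ 5.

(←) Suppose 15 ∣ N and 7 ∣ N. Any common multiple of 15 and 7 is a multiple of their lcm; here gcd(15, 7) = 1, so lcm(15, 7) = 15·7 = 105, so 105 ∣ N. Since 5 ∣ 105, it follows that 5 ∣ N.

The forward direction fails; the converse holds.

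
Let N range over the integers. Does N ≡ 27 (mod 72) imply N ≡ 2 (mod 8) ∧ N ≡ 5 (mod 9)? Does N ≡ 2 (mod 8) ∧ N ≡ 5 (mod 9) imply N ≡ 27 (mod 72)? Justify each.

(⇒) This fails: N = 27 gives 27 ≡ 27 (mod 72) but 27 ≡ 3 (mod 8), so the conjunction on the right does not hold.

(⇐) This fails: N = 50 satisfies both congruences on the right (50 ≡ 2 mod 8 and 50 ≡ 5 mod 9) yet 50 ≡ 50 (mod 72), not 27.

(⇒) fails and (⇐) fails.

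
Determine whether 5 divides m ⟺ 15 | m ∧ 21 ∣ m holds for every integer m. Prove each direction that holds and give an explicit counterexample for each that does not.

The forward direction fails; the converse holds.

Forward direction. This fails: take m = 5. Certainly 5 ∣ 5, but 15 ∤ 5.

Converse. Suppose 15 ∣ m and 21 ∣ m. Any common multiple of 15 and 21 is a multiple of their lcm; here lcm(15, 21) = 15·21/gcd(15, 21) = 315/3 = 105, so 105 ∣ m. Since 5 ∣ 105, it follows that 5 ∣ m.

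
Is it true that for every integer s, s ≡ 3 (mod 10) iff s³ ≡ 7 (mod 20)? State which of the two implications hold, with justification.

Forward direction. This fails: take s = 13. Then 13 ≡ 3 (mod 10), but 13³ = 2197 ≡ 17 (mod 20), not 7.

Converse. The residues r modulo 20 with r³ ≡ 7 (mod 20) are exactly {3}, and each is ≡ 3 (mod 10).

Only the converse holds.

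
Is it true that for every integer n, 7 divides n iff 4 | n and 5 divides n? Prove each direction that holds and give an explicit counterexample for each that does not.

Neither implication holds.

(→) This fails: take n = 7. Certainly 7 ∣ 7, but 4 ∤ 7.

(←) This fails: take n = 20. Both 4 ∣ 20 and 5 ∣ 20, yet 20 is not a multiple of 7 (since 20 = 2·7 + 6), so 7 ∤ 20.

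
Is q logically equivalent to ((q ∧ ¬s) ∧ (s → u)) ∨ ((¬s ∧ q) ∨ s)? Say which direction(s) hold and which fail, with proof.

Forward direction. Assume the antecedent. If u is true, the antecedent forces (u = T, s = F, q = T) or (u = T, s = T, q = T), and the consequent holds there. If u is false, the antecedent forces (u = F, s = F, q = T) or (u = F, s = T, q = T), and the consequent holds there. Either way the consequent holds.

Converse. This fails. Under u = F, s = T, q = F, the left side is false but the right side is true.

(⇒) holds; (⇐) fails.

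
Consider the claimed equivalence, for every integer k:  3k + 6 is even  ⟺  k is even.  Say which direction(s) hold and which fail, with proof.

[⇒] Suppose 3k + 6 is even. Since 3 is odd, 3k and k have the same parity, so 3k + 6 ≡ k + 6 (mod 2). As 6 is even, 3k + 6 is even exactly when k is even. Thus k is even.

[⇐] Conversely, suppose k is even; write k = 2j. Then 3k + 6 = 3·(2j) + 6 = 2·3j + 6, which is even.

Both implications hold.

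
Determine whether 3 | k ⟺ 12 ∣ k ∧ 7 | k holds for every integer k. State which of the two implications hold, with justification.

Forward direction. This fails: take k = 3. Certainly 3 ∣ 3, but 12 ∤ 3.

Converse. Suppose 12 ∣ k and 7 ∣ k. Any common multiple of 12 and 7 is a multiple of their lcm; here gcd(12, 7) = 1, so lcm(12, 7) = 12·7 = 84, so 84 ∣ k. Since 3 ∣ 84, it follows that 3 ∣ k.

Only the converse holds.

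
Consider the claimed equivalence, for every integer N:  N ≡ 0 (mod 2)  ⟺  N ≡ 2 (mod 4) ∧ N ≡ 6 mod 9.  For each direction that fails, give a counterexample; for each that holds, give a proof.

(⇒) This fails: N = 0 gives 0 ≡ 0 (mod 2) but 0 ≡ 0 (mod 4), so the conjunction on the right does not hold.

(⇐) Conversely, if N ≡ 2 (mod 4) and N ≡ 6 (mod 9), then by the Chinese remainder theorem N ≡ 6 (mod 36). Since 6 ≡ 0 (mod 2) and 2 ∣ 36, we get N ≡ 0 (mod 2).

(⇒) fails; (⇐) holds.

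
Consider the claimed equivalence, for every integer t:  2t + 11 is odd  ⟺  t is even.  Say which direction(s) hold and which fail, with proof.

Forward direction. This fails: take t = 7. Then 2t + 11 = 25, which is odd, yet t = 7 is odd, not even.

Converse. Suppose t is even. Since 2 is even, 2t is even for every t, so 2t + 11 has the same parity as 11, which is odd. Hence 2t + 11 is odd.

(⇒) fails; (⇐) holds.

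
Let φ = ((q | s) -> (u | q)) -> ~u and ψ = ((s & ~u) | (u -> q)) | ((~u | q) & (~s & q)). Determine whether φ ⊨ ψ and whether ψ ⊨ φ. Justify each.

Only the forward direction holds.

(⇒) Assume the antecedent. If s is true, the antecedent forces (s = T, u = F, q = F) or (s = T, u = F, q = T), and the consequent holds there. If s is false, the antecedent forces (s = F, u = F, q = F) or (s = F, u = F, q = T), and the consequent holds there. Either way the consequent holds.

(⇐) This fails. Under s = F, u = T, q = T, the left side is false but the right side is true.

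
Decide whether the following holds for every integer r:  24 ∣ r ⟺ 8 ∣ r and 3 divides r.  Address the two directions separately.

(⟹) If 24 ∣ r, write r = 24q. Since 24 = 3·8, r = 8·(3q), so 8 ∣ r; and since 24 = 8·3, r = 3·(8q), so 3 ∣ r.

(⟸) Suppose 8 ∣ r and 3 ∣ r. Any common multiple of 8 and 3 is a multiple of their lcm; here gcd(8, 3) = 1, so lcm(8, 3) = 8·3 = 24, so 24 ∣ r.

The biconditional holds.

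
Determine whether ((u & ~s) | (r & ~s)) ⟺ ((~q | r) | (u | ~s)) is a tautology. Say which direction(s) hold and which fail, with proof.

(→) Assume the antecedent. If r is true, (~q | r) | (u | ~s) reduces to true regardless of the other variables. If r is false, the antecedent forces (q = F, r = F, s = F, u = T) or (q = T, r = F, s = F, u = T), and (~q | r) | (u | ~s) holds there. Either way (~q | r) | (u | ~s) holds.

(←) This fails. Under q = F, r = F, s = F, u = F, the left side is false but the right side is true.

Only the forward direction holds.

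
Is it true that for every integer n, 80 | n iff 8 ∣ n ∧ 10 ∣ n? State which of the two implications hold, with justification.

Not equivalent: only (⇒) holds.

(←) This fails: take n = 40. Both 8 ∣ 40 and 10 ∣ 40, yet 40 is not a multiple of 80 (since 40 = 0·80 + 40), so 80 ∤ 40.

(→) If 80 ∣ n, write n = 80q. Since 80 = 10·8, n = 8·(10q), so 8 ∣ n; and since 80 = 8·10, n = 10·(8q), so 10 ∣ n.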